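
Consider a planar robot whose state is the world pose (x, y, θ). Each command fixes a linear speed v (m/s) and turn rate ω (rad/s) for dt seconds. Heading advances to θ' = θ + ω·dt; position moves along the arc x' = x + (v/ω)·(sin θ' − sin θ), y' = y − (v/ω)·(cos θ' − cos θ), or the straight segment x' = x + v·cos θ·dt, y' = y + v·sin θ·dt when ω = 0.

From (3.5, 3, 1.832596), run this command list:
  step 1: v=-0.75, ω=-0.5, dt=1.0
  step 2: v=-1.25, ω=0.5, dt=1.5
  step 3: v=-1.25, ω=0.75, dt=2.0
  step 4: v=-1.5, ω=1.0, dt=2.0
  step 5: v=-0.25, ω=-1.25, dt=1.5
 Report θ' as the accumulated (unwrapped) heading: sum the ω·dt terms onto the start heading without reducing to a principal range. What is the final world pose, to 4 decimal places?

step 1: θ'=1.3326 (R=1.5000) → pose (3.5088, 2.2578, 1.3326)
step 2: θ'=2.0826 (R=-2.5000) → pose (3.7585, 0.4436, 2.0826)
step 3: θ'=3.5826 (R=-1.6667) → pose (5.9230, -0.2474, 3.5826)
step 4: θ'=5.5826 (R=-1.5000) → pose (6.2498, 2.2558, 5.5826)
step 5: θ'=3.7076 (R=0.2000) → pose (6.2714, 2.5775, 3.7076)

(6.2714, 2.5775, 3.7076)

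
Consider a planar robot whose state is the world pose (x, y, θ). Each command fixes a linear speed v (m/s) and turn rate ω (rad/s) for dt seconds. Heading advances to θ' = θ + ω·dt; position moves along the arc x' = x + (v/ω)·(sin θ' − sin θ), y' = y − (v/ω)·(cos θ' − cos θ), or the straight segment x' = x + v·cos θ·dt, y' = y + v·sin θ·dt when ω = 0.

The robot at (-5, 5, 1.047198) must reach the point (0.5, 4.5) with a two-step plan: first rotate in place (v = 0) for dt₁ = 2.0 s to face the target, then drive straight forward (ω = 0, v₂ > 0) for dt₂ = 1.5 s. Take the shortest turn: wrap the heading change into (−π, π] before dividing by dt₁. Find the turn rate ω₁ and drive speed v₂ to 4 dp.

heading to target = atan2(4.5−5, 0.5−-5) = -0.0907
Δθ = wrap(-0.0907 − 1.0472) = -1.1379; ω₁ = Δθ/dt₁ = -0.5689
distance = √((0.5−-5)² + (4.5−5)²) = 5.5227; v₂ = distance/dt₂ = 3.6818

ω₁ = -0.5689, v₂ = 3.6818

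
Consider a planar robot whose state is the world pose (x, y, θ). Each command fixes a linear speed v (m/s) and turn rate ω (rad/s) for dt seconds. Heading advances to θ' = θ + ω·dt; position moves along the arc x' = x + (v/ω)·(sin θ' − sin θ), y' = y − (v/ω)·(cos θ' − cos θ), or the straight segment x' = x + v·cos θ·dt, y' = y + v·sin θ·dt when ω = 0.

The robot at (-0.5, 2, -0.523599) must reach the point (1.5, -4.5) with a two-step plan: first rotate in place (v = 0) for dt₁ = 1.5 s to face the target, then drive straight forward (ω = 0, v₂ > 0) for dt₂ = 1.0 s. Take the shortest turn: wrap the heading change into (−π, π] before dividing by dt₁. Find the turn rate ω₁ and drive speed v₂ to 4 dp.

heading to target = atan2(-4.5−2, 1.5−-0.5) = -1.2723
Δθ = wrap(-1.2723 − -0.5236) = -0.7487; ω₁ = Δθ/dt₁ = -0.4991
distance = √((1.5−-0.5)² + (-4.5−2)²) = 6.8007; v₂ = distance/dt₂ = 6.8007

ω₁ = -0.4991, v₂ = 6.8007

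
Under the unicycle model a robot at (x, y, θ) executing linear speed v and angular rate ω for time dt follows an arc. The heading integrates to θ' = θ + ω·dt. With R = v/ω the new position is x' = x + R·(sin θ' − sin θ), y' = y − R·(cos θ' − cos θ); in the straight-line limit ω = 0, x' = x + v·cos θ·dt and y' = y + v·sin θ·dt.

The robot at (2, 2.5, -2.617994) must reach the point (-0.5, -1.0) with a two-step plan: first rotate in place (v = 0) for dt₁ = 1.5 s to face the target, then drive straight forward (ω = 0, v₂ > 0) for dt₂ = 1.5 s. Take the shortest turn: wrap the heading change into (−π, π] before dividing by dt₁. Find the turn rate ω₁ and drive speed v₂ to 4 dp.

heading to target = atan2(-1−2.5, -0.5−2) = -2.1910
Δθ = wrap(-2.1910 − -2.6180) = 0.4269; ω₁ = Δθ/dt₁ = 0.2846
distance = √((-0.5−2)² + (-1−2.5)²) = 4.3012; v₂ = distance/dt₂ = 2.8674

ω₁ = 0.2846, v₂ = 2.8674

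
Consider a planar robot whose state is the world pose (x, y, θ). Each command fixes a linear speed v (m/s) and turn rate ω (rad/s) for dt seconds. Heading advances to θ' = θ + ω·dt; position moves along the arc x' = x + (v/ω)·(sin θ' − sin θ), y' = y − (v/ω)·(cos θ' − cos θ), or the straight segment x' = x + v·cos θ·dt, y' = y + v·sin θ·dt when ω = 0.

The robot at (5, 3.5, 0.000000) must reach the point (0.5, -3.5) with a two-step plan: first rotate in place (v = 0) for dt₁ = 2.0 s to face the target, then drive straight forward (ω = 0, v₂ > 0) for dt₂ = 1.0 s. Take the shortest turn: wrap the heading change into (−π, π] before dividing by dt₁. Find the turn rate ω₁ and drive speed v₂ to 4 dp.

heading to target = atan2(-3.5−3.5, 0.5−5) = -2.1421
Δθ = wrap(-2.1421 − 0.0000) = -2.1421; ω₁ = Δθ/dt₁ = -1.0711
distance = √((0.5−5)² + (-3.5−3.5)²) = 8.3217; v₂ = distance/dt₂ = 8.3217

ω₁ = -1.0711, v₂ = 8.3217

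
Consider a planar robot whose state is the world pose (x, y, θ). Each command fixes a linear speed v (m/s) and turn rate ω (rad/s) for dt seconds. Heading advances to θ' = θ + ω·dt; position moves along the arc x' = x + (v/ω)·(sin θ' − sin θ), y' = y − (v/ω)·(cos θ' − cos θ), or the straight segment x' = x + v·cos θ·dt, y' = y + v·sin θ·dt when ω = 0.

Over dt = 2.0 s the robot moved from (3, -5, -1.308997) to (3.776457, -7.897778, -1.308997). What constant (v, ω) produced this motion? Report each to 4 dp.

v = 1.5000, ω = 0.0000

Δθ = -1.308997 − -1.308997 = 0.000000
ω = Δθ/dt = 0.000000/2.0 = 0.0000
ω = 0 → v = (Δx·cos θ + Δy·sin θ)/dt = 1.5000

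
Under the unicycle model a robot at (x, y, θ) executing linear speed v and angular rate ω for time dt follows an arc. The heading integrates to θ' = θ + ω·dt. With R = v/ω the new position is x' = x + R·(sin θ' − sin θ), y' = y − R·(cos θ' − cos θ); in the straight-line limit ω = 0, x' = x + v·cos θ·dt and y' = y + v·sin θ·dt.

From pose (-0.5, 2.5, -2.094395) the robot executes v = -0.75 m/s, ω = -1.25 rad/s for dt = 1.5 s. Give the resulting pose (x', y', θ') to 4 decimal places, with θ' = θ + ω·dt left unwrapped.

(0.4615, 2.6059, -3.9694)

θ' = -2.0944 + -1.25·1.5 = -3.9694
R = v/ω = -0.75/-1.25 = 0.6000
x' = -0.5 + 0.6000·(sin -3.9694 − sin -2.0944) = 0.4615
y' = 2.5 − 0.6000·(cos -3.9694 − cos -2.0944) = 2.6059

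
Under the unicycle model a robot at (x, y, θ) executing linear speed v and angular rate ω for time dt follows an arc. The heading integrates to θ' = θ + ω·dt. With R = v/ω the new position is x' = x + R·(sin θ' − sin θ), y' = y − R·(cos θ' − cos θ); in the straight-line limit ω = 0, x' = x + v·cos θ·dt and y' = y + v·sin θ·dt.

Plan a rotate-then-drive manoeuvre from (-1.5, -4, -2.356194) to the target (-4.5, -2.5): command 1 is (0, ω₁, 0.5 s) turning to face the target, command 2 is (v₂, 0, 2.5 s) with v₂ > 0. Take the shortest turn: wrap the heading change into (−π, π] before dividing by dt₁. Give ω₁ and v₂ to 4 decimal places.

ω₁ = -2.4981, v₂ = 1.3416

heading to target = atan2(-2.5−-4, -4.5−-1.5) = 2.6779
Δθ = wrap(2.6779 − -2.3562) = -1.2490; ω₁ = Δθ/dt₁ = -2.4981
distance = √((-4.5−-1.5)² + (-2.5−-4)²) = 3.3541; v₂ = distance/dt₂ = 1.3416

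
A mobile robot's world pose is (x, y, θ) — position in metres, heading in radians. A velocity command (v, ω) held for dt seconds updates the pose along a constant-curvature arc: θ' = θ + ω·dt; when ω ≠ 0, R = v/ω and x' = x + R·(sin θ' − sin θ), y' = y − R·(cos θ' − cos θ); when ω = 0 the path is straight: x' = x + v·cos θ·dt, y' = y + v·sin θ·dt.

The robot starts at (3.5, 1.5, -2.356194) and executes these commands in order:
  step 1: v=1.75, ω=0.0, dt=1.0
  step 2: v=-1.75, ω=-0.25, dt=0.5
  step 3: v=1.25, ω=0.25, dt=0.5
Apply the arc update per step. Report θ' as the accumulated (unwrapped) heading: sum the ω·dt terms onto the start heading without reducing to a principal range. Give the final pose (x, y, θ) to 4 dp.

(2.4499, 0.4278, -2.3562)

step 1: θ'=-2.3562 (straight) → pose (2.2626, 0.2626, -2.3562)
step 2: θ'=-2.4812 (R=7.0000) → pose (2.9183, 0.8411, -2.4812)
step 3: θ'=-2.3562 (R=5.0000) → pose (2.4499, 0.4278, -2.3562)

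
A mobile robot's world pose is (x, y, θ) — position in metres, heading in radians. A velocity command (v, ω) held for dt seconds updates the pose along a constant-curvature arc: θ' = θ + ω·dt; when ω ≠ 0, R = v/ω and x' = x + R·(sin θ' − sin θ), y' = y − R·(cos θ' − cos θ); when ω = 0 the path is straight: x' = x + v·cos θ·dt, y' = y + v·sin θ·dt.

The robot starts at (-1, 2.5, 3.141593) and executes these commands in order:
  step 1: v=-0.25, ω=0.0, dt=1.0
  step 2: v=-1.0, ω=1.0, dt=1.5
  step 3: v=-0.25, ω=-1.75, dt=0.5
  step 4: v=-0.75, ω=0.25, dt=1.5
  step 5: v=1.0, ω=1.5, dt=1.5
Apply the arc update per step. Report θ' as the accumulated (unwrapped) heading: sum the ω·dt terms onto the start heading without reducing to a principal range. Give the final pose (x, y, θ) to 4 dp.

(1.7086, 3.3240, 6.3916)

step 1: θ'=3.1416 (straight) → pose (-0.7500, 2.5000, 3.1416)
step 2: θ'=4.6416 (R=-1.0000) → pose (0.2475, 3.4293, 4.6416)
step 3: θ'=3.7666 (R=0.1429) → pose (0.3064, 3.5350, 3.7666)
step 4: θ'=4.1416 (R=-3.0000) → pose (1.0755, 4.3470, 4.1416)
step 5: θ'=6.3916 (R=0.6667) → pose (1.7086, 3.3240, 6.3916)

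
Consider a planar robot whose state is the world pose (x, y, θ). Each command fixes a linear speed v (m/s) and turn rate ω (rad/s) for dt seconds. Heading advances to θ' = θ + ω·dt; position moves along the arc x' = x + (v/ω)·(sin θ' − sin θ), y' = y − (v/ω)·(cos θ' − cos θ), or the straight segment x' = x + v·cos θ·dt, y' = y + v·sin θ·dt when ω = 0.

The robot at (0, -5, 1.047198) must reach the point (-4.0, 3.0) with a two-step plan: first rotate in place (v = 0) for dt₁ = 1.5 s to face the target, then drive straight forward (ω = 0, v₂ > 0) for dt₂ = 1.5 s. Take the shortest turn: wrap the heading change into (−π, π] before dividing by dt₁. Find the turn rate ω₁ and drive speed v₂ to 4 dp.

ω₁ = 0.6582, v₂ = 5.9628

heading to target = atan2(3−-5, -4−0) = 2.0344
Δθ = wrap(2.0344 − 1.0472) = 0.9872; ω₁ = Δθ/dt₁ = 0.6582
distance = √((-4−0)² + (3−-5)²) = 8.9443; v₂ = distance/dt₂ = 5.9628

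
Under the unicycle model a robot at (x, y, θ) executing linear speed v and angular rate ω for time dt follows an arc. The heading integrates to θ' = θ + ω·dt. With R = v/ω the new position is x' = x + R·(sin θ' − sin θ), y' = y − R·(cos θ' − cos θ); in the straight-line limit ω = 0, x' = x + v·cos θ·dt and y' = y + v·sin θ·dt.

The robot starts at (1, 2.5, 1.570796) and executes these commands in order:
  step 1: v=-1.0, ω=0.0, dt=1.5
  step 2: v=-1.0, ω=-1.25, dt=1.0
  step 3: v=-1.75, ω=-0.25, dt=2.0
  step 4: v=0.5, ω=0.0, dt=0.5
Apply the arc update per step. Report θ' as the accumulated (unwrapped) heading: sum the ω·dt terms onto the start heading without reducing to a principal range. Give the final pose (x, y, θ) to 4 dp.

(-2.7567, -0.0488, -0.1792)

step 1: θ'=1.5708 (straight) → pose (1.0000, 1.0000, 1.5708)
step 2: θ'=0.3208 (R=0.8000) → pose (0.4523, 0.2408, 0.3208)
step 3: θ'=-0.1792 (R=7.0000) → pose (-3.0027, -0.0042, -0.1792)
step 4: θ'=-0.1792 (straight) → pose (-2.7567, -0.0488, -0.1792)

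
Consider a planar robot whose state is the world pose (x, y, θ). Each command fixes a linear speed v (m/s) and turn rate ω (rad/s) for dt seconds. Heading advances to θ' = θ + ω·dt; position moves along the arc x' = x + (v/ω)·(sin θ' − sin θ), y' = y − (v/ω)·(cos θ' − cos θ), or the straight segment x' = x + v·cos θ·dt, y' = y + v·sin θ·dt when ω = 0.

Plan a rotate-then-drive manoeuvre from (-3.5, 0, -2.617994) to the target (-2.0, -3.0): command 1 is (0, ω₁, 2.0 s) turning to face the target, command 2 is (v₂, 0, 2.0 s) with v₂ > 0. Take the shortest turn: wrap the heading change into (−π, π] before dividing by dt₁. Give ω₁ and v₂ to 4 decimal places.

heading to target = atan2(-3−0, -2−-3.5) = -1.1071
Δθ = wrap(-1.1071 − -2.6180) = 1.5108; ω₁ = Δθ/dt₁ = 0.7554
distance = √((-2−-3.5)² + (-3−0)²) = 3.3541; v₂ = distance/dt₂ = 1.6771

ω₁ = 0.7554, v₂ = 1.6771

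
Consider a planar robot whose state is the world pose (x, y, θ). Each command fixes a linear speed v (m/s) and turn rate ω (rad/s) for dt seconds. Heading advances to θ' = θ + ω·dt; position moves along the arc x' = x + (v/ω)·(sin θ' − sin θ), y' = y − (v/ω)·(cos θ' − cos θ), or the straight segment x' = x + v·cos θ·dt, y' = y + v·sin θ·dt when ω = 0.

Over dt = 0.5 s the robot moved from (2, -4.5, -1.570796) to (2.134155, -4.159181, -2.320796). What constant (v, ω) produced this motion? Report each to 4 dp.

Δθ = -2.320796 − -1.570796 = -0.750000
ω = Δθ/dt = -0.750000/0.5 = -1.5000
R = −Δy/(cos θ' − cos θ) = 0.5000
v = R·ω = 0.5000·-1.5000 = -0.7500

v = -0.7500, ω = -1.5000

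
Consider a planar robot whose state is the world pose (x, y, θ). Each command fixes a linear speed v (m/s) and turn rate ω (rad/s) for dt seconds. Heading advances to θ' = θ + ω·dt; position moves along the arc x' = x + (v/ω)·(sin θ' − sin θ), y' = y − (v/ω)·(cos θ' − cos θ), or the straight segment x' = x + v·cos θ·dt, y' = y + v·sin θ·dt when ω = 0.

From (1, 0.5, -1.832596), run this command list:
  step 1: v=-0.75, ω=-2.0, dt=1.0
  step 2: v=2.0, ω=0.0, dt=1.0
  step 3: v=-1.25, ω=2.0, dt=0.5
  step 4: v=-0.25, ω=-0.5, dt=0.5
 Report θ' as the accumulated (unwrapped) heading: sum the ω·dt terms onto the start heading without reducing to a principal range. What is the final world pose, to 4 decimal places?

(0.7710, 1.8756, -3.0826)

step 1: θ'=-3.8326 (R=0.3750) → pose (1.6012, 0.6919, -3.8326)
step 2: θ'=-3.8326 (straight) → pose (0.0600, 1.9665, -3.8326)
step 3: θ'=-2.8326 (R=-0.6250) → pose (0.6484, 1.8528, -2.8326)
step 4: θ'=-3.0826 (R=0.5000) → pose (0.7710, 1.8756, -3.0826)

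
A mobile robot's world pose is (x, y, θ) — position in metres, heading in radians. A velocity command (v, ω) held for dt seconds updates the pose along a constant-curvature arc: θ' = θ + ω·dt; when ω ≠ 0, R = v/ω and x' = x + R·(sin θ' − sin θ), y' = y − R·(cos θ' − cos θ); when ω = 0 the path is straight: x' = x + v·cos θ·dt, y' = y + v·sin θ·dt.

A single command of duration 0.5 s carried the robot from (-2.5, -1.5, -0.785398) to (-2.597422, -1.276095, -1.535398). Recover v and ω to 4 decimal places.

v = -0.5000, ω = -1.5000

Δθ = -1.535398 − -0.785398 = -0.750000
ω = Δθ/dt = -0.750000/0.5 = -1.5000
R = −Δy/(cos θ' − cos θ) = 0.3333
v = R·ω = 0.3333·-1.5000 = -0.5000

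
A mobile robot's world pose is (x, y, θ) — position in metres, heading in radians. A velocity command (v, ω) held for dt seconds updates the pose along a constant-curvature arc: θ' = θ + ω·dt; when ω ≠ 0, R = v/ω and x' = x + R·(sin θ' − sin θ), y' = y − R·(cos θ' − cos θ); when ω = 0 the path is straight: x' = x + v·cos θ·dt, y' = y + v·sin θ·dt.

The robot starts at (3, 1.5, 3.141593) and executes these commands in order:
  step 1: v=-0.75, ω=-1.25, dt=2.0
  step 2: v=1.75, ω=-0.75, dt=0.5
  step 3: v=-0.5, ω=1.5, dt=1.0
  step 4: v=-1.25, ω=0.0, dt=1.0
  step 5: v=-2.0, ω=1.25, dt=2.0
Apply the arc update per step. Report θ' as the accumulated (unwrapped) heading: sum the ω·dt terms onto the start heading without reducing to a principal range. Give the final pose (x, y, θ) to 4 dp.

(7.1579, -1.1902, 4.2666)

step 1: θ'=0.6416 (R=0.6000) → pose (3.3591, 0.4193, 0.6416)
step 2: θ'=0.2666 (R=-2.3333) → pose (4.1408, 0.8009, 0.2666)
step 3: θ'=1.7666 (R=-0.3333) → pose (3.9017, 0.4145, 1.7666)
step 4: θ'=1.7666 (straight) → pose (4.1448, -0.8116, 1.7666)
step 5: θ'=4.2666 (R=-1.6000) → pose (7.1579, -1.1902, 4.2666)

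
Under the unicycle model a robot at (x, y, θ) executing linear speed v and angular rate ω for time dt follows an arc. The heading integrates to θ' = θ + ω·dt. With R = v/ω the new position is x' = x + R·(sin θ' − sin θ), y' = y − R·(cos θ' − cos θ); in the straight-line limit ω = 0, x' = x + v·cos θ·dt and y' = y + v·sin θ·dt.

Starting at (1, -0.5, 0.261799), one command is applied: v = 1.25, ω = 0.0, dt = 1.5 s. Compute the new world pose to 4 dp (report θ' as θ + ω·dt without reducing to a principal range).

(2.8111, -0.0147, 0.2618)

θ' = 0.2618 + 0.0·1.5 = 0.2618
ω = 0 → straight: x' = 1 + 1.25·cos(0.2618)·1.5 = 2.8111
y' = -0.5 + 1.25·sin(0.2618)·1.5 = -0.0147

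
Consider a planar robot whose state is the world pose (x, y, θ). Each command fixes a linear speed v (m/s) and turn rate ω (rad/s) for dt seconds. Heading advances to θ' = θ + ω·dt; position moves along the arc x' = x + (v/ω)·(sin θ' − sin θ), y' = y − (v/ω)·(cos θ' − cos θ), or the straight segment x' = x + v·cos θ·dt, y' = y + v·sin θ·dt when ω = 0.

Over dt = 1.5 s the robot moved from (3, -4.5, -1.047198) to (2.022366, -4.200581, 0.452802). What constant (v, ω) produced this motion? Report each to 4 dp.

Δθ = 0.452802 − -1.047198 = 1.500000
ω = Δθ/dt = 1.500000/1.5 = 1.0000
R = Δx/(sin θ' − sin θ) = -0.7500
v = R·ω = -0.7500·1.0000 = -0.7500

v = -0.7500, ω = 1.0000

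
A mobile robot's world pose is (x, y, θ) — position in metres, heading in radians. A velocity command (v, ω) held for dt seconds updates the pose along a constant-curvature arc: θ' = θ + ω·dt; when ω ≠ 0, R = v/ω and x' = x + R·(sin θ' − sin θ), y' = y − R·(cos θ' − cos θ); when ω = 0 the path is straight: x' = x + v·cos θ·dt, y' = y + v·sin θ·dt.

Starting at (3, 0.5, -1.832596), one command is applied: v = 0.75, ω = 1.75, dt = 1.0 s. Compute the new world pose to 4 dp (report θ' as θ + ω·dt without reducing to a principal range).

θ' = -1.8326 + 1.75·1.0 = -0.0826
R = v/ω = 0.75/1.75 = 0.4286
x' = 3 + 0.4286·(sin -0.0826 − sin -1.8326) = 3.3786
y' = 0.5 − 0.4286·(cos -0.0826 − cos -1.8326) = -0.0380

(3.3786, -0.0380, -0.0826)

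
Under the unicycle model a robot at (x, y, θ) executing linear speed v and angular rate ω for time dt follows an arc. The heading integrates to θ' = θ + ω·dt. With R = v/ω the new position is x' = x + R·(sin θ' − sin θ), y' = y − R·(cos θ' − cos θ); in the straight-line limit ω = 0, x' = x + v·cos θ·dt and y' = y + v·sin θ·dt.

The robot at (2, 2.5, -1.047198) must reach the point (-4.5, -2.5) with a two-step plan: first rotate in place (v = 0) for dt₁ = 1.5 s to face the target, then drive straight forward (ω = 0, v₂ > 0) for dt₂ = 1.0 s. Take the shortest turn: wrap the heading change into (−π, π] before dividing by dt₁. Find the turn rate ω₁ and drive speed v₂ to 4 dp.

ω₁ = -0.9591, v₂ = 8.2006

heading to target = atan2(-2.5−2.5, -4.5−2) = -2.4859
Δθ = wrap(-2.4859 − -1.0472) = -1.4387; ω₁ = Δθ/dt₁ = -0.9591
distance = √((-4.5−2)² + (-2.5−2.5)²) = 8.2006; v₂ = distance/dt₂ = 8.2006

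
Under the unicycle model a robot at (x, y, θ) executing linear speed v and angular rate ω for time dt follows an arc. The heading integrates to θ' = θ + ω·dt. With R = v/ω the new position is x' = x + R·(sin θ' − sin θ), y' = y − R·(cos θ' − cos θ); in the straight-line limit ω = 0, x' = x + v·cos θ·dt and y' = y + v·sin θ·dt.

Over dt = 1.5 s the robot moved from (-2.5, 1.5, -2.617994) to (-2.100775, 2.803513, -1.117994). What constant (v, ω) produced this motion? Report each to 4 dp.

v = -1.0000, ω = 1.0000

Δθ = -1.117994 − -2.617994 = 1.500000
ω = Δθ/dt = 1.500000/1.5 = 1.0000
R = −Δy/(cos θ' − cos θ) = -1.0000
v = R·ω = -1.0000·1.0000 = -1.0000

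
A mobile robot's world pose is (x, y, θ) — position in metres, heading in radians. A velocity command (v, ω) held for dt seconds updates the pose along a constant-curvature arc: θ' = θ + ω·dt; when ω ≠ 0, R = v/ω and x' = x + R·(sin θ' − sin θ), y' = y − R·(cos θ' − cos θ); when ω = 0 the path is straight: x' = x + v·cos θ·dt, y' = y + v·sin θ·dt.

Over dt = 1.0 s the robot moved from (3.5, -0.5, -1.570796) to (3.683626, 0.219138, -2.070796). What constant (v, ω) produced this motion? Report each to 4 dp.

Δθ = -2.070796 − -1.570796 = -0.500000
ω = Δθ/dt = -0.500000/1.0 = -0.5000
R = −Δy/(cos θ' − cos θ) = 1.5000
v = R·ω = 1.5000·-0.5000 = -0.7500

v = -0.7500, ω = -0.5000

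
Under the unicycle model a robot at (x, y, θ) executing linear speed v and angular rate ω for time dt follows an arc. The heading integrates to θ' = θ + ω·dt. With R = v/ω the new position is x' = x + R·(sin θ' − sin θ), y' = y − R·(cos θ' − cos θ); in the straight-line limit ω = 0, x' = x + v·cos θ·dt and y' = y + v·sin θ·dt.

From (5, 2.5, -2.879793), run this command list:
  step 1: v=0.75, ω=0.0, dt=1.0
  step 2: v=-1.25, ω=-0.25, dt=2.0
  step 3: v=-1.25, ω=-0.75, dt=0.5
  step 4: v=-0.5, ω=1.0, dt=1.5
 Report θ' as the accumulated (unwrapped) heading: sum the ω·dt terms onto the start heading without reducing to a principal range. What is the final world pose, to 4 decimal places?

(7.9906, 2.1714, -2.2548)

step 1: θ'=-2.8798 (straight) → pose (4.2756, 2.3059, -2.8798)
step 2: θ'=-3.3798 (R=5.0000) → pose (6.7494, 2.3351, -3.3798)
step 3: θ'=-3.7548 (R=1.6667) → pose (7.3153, 2.0785, -3.7548)
step 4: θ'=-2.2548 (R=-0.5000) → pose (7.9906, 2.1714, -2.2548)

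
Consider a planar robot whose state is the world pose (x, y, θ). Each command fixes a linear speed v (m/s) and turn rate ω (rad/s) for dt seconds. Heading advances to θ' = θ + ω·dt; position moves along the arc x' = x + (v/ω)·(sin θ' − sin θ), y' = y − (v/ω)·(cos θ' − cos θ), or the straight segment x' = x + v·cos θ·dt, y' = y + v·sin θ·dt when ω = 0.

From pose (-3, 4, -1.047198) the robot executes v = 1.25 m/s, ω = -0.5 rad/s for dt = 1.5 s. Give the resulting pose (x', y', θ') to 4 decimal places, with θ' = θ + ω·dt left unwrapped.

θ' = -1.0472 + -0.5·1.5 = -1.7972
R = v/ω = 1.25/-0.5 = -2.5000
x' = -3 + -2.5000·(sin -1.7972 − sin -1.0472) = -2.7289
y' = 4 − -2.5000·(cos -1.7972 − cos -1.0472) = 2.1888

(-2.7289, 2.1888, -1.7972)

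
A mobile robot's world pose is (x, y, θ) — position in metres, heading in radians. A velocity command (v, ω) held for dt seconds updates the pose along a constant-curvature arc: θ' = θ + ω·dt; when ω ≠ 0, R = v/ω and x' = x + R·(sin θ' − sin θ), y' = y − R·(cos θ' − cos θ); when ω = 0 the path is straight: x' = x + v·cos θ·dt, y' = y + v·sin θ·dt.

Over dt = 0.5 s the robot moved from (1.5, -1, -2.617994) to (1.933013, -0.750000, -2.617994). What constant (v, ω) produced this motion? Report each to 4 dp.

v = -1.0000, ω = 0.0000

Δθ = -2.617994 − -2.617994 = 0.000000
ω = Δθ/dt = 0.000000/0.5 = 0.0000
ω = 0 → v = (Δx·cos θ + Δy·sin θ)/dt = -1.0000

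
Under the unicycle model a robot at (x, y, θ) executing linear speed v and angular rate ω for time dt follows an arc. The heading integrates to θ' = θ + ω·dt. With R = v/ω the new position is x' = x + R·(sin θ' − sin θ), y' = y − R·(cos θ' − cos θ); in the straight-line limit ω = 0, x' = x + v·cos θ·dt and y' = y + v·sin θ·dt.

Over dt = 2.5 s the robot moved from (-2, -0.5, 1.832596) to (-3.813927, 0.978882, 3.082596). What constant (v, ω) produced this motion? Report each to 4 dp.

v = 1.0000, ω = 0.5000

Δθ = 3.082596 − 1.832596 = 1.250000
ω = Δθ/dt = 1.250000/2.5 = 0.5000
R = Δx/(sin θ' − sin θ) = 2.0000
v = R·ω = 2.0000·0.5000 = 1.0000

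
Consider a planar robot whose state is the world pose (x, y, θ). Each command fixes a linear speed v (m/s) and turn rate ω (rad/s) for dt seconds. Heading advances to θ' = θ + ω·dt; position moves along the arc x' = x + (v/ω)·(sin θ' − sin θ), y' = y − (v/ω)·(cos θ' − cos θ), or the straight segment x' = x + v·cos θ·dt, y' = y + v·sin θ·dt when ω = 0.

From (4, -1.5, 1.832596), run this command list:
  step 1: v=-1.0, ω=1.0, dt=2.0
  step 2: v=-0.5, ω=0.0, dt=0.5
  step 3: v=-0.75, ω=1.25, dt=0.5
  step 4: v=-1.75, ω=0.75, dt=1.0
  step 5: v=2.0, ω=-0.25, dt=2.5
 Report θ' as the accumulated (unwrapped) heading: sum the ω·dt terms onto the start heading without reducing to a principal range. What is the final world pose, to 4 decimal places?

step 1: θ'=3.8326 (R=-1.0000) → pose (5.6032, -2.0118, 3.8326)
step 2: θ'=3.8326 (straight) → pose (5.7959, -1.8525, 3.8326)
step 3: θ'=4.4576 (R=-0.6000) → pose (5.9941, -1.5413, 4.4576)
step 4: θ'=5.2076 (R=-2.3333) → pose (5.7892, 0.1556, 5.2076)
step 5: θ'=4.5826 (R=-8.0000) → pose (6.6829, -4.6815, 4.5826)

(6.6829, -4.6815, 4.5826)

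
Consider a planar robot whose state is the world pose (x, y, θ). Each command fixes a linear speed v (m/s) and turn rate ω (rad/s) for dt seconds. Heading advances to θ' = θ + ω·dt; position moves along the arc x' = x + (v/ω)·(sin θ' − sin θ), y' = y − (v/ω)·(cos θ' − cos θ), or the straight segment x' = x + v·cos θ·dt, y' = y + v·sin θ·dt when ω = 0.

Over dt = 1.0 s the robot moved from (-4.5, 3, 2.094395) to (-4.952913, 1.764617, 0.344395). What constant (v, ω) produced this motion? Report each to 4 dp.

v = -1.5000, ω = -1.7500

Δθ = 0.344395 − 2.094395 = -1.750000
ω = Δθ/dt = -1.750000/1.0 = -1.7500
R = −Δy/(cos θ' − cos θ) = 0.8571
v = R·ω = 0.8571·-1.7500 = -1.5000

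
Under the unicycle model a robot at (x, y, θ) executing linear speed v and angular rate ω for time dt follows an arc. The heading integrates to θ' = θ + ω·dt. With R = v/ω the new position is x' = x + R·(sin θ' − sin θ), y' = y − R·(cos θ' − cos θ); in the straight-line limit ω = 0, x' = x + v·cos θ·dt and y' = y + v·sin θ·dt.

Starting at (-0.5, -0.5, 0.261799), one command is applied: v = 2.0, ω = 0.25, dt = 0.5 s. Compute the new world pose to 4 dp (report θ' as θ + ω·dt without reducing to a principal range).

θ' = 0.2618 + 0.25·0.5 = 0.3868
R = v/ω = 2.0/0.25 = 8.0000
x' = -0.5 + 8.0000·(sin 0.3868 − sin 0.2618) = 0.4473
y' = -0.5 − 8.0000·(cos 0.3868 − cos 0.2618) = -0.1816

(0.4473, -0.1816, 0.3868)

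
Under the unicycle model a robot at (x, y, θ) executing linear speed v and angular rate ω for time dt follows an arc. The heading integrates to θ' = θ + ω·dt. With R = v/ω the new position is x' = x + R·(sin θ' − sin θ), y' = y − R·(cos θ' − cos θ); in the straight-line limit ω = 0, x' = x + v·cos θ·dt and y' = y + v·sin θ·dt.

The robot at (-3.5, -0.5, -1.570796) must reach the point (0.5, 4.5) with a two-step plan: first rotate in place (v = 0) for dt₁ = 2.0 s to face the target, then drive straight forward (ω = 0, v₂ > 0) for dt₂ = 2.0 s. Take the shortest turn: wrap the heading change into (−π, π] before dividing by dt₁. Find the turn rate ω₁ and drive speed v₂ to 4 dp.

heading to target = atan2(4.5−-0.5, 0.5−-3.5) = 0.8961
Δθ = wrap(0.8961 − -1.5708) = 2.4669; ω₁ = Δθ/dt₁ = 1.2334
distance = √((0.5−-3.5)² + (4.5−-0.5)²) = 6.4031; v₂ = distance/dt₂ = 3.2016

ω₁ = 1.2334, v₂ = 3.2016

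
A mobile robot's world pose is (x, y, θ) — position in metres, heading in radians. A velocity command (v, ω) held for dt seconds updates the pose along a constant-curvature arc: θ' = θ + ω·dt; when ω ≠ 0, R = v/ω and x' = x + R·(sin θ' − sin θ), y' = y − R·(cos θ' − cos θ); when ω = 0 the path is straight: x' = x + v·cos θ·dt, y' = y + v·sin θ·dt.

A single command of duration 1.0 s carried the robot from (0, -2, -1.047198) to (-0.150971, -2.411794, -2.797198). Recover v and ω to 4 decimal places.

Δθ = -2.797198 − -1.047198 = -1.750000
ω = Δθ/dt = -1.750000/1.0 = -1.7500
R = −Δy/(cos θ' − cos θ) = -0.2857
v = R·ω = -0.2857·-1.7500 = 0.5000

v = 0.5000, ω = -1.7500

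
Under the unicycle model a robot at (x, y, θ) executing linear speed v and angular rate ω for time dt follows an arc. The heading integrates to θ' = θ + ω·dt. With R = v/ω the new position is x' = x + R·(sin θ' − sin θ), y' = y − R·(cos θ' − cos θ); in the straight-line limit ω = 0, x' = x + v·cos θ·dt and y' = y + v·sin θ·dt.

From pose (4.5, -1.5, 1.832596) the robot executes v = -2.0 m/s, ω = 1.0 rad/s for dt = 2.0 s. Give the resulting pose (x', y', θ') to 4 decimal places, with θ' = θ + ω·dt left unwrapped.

(7.7065, -2.5236, 3.8326)

θ' = 1.8326 + 1.0·2.0 = 3.8326
R = v/ω = -2.0/1.0 = -2.0000
x' = 4.5 + -2.0000·(sin 3.8326 − sin 1.8326) = 7.7065
y' = -1.5 − -2.0000·(cos 3.8326 − cos 1.8326) = -2.5236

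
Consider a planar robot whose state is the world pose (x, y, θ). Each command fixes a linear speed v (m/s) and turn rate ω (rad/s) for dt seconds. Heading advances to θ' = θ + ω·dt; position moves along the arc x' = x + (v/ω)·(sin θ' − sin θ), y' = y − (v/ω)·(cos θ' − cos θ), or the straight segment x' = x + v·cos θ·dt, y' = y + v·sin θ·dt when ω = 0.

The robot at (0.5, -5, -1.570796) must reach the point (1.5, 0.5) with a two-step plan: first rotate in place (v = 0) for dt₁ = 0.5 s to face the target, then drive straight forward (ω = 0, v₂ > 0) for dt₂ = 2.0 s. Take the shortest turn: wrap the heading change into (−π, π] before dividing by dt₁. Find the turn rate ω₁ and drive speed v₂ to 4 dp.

heading to target = atan2(0.5−-5, 1.5−0.5) = 1.3909
Δθ = wrap(1.3909 − -1.5708) = 2.9617; ω₁ = Δθ/dt₁ = 5.9235
distance = √((1.5−0.5)² + (0.5−-5)²) = 5.5902; v₂ = distance/dt₂ = 2.7951

ω₁ = 5.9235, v₂ = 2.7951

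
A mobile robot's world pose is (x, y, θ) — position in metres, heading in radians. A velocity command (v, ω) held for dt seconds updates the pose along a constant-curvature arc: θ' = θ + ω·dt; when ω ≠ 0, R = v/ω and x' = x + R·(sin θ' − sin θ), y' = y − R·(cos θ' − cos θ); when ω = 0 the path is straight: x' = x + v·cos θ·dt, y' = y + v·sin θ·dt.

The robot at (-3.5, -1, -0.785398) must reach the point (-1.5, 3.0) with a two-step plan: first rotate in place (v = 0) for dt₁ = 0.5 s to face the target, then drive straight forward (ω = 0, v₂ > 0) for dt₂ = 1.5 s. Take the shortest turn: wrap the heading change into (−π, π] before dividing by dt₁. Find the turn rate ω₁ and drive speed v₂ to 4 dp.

ω₁ = 3.7851, v₂ = 2.9814

heading to target = atan2(3−-1, -1.5−-3.5) = 1.1071
Δθ = wrap(1.1071 − -0.7854) = 1.8925; ω₁ = Δθ/dt₁ = 3.7851
distance = √((-1.5−-3.5)² + (3−-1)²) = 4.4721; v₂ = distance/dt₂ = 2.9814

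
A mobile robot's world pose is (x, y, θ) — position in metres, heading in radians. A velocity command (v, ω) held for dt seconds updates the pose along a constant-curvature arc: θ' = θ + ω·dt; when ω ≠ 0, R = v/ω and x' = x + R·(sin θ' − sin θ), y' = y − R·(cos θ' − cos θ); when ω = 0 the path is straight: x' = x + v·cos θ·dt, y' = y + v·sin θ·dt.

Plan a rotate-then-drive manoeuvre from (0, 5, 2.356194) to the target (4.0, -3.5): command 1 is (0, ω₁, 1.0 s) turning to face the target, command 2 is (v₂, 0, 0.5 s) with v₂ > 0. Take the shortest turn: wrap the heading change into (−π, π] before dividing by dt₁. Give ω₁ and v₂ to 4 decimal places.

ω₁ = 2.7960, v₂ = 18.7883

heading to target = atan2(-3.5−5, 4−0) = -1.1310
Δθ = wrap(-1.1310 − 2.3562) = 2.7960; ω₁ = Δθ/dt₁ = 2.7960
distance = √((4−0)² + (-3.5−5)²) = 9.3941; v₂ = distance/dt₂ = 18.7883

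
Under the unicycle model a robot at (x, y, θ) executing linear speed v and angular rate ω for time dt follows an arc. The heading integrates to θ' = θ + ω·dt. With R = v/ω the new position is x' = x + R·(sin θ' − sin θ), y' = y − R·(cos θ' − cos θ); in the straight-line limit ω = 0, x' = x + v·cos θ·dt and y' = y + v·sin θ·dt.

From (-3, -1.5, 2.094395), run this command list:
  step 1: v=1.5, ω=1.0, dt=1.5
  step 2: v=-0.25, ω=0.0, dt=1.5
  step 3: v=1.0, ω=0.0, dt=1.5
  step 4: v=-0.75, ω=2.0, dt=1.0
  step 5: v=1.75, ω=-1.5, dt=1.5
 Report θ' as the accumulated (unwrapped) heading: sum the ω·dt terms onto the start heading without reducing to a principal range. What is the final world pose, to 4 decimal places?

step 1: θ'=3.5944 (R=1.5000) → pose (-4.9553, -0.9012, 3.5944)
step 2: θ'=3.5944 (straight) → pose (-4.6181, -0.7371, 3.5944)
step 3: θ'=3.5944 (straight) → pose (-5.9669, -1.3933, 3.5944)
step 4: θ'=5.5944 (R=-0.3750) → pose (-5.8926, -0.7666, 5.5944)
step 5: θ'=3.3444 (R=-1.1667) → pose (-6.3992, -2.8101, 3.3444)

(-6.3992, -2.8101, 3.3444)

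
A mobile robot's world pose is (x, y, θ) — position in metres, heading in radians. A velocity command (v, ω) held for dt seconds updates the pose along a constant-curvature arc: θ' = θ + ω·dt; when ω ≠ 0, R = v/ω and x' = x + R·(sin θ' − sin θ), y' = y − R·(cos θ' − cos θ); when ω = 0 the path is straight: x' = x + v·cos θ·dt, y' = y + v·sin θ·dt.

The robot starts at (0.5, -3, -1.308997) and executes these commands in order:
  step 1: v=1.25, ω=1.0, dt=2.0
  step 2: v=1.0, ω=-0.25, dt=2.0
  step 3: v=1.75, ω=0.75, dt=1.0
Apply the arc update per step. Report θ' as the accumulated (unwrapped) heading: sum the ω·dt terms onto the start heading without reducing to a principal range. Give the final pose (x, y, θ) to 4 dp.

step 1: θ'=0.6910 (R=1.2500) → pose (2.5040, -3.6397, 0.6910)
step 2: θ'=0.1910 (R=-4.0000) → pose (4.2939, -2.7949, 0.1910)
step 3: θ'=0.9410 (R=2.3333) → pose (5.7366, -1.8783, 0.9410)

(5.7366, -1.8783, 0.9410)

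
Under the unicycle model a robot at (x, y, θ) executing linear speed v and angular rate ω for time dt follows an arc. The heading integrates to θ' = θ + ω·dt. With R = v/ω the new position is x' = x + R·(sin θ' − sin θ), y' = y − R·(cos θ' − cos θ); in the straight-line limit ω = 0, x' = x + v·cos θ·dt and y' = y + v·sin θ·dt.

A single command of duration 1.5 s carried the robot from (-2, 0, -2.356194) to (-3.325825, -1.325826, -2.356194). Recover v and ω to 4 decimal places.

v = 1.2500, ω = 0.0000

Δθ = -2.356194 − -2.356194 = 0.000000
ω = Δθ/dt = 0.000000/1.5 = 0.0000
ω = 0 → v = (Δx·cos θ + Δy·sin θ)/dt = 1.2500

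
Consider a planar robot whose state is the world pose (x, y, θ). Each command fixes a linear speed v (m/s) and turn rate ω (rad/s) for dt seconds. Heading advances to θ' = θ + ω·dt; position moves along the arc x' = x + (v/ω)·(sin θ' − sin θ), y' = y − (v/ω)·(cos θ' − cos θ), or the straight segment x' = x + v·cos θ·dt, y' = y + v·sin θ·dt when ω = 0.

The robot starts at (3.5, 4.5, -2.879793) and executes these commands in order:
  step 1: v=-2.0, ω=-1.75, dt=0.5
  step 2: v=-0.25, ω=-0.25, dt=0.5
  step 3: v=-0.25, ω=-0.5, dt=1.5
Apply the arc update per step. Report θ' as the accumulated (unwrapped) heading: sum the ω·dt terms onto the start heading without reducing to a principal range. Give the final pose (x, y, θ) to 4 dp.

step 1: θ'=-3.7548 (R=1.1429) → pose (4.4535, 4.3307, -3.7548)
step 2: θ'=-3.8798 (R=1.0000) → pose (4.5510, 4.2526, -3.8798)
step 3: θ'=-4.6298 (R=0.5000) → pose (4.7128, 3.9240, -4.6298)

(4.7128, 3.9240, -4.6298)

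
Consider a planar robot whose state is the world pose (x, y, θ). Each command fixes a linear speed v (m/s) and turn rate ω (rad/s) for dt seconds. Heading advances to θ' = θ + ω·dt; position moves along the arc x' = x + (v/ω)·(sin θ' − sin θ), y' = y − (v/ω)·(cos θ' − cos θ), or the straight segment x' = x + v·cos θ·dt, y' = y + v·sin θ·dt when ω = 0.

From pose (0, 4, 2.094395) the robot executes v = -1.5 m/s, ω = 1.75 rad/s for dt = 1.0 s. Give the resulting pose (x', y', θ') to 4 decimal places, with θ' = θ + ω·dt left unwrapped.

θ' = 2.0944 + 1.75·1.0 = 3.8444
R = v/ω = -1.5/1.75 = -0.8571
x' = 0 + -0.8571·(sin 3.8444 − sin 2.0944) = 1.2963
y' = 4 − -0.8571·(cos 3.8444 − cos 2.0944) = 3.7745

(1.2963, 3.7745, 3.8444)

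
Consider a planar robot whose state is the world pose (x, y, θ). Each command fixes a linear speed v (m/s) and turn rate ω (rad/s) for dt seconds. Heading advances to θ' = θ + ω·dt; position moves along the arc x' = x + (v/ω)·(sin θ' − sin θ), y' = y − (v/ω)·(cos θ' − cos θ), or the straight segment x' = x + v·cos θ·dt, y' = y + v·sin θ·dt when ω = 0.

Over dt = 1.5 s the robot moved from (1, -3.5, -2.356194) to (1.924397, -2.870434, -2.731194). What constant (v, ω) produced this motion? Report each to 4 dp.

Δθ = -2.731194 − -2.356194 = -0.375000
ω = Δθ/dt = -0.375000/1.5 = -0.2500
R = Δx/(sin θ' − sin θ) = 3.0000
v = R·ω = 3.0000·-0.2500 = -0.7500

v = -0.7500, ω = -0.2500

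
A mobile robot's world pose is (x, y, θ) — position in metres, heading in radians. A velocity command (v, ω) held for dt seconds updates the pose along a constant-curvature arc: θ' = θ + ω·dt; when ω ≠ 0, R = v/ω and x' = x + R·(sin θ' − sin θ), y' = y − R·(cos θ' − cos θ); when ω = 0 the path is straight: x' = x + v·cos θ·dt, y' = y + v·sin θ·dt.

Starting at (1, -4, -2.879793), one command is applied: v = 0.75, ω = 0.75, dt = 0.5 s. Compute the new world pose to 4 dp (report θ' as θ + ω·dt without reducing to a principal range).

(0.6642, -4.1619, -2.5048)

θ' = -2.8798 + 0.75·0.5 = -2.5048
R = v/ω = 0.75/0.75 = 1.0000
x' = 1 + 1.0000·(sin -2.5048 − sin -2.8798) = 0.6642
y' = -4 − 1.0000·(cos -2.5048 − cos -2.8798) = -4.1619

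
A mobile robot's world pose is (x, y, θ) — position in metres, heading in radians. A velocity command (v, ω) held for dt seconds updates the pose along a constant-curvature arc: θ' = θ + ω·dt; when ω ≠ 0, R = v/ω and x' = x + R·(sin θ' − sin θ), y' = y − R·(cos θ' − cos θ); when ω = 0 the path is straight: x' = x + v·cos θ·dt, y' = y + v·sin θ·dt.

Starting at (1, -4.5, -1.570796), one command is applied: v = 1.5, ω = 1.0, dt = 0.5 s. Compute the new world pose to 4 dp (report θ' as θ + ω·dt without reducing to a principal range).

(1.1836, -5.2191, -1.0708)

θ' = -1.5708 + 1.0·0.5 = -1.0708
R = v/ω = 1.5/1.0 = 1.5000
x' = 1 + 1.5000·(sin -1.0708 − sin -1.5708) = 1.1836
y' = -4.5 − 1.5000·(cos -1.0708 − cos -1.5708) = -5.2191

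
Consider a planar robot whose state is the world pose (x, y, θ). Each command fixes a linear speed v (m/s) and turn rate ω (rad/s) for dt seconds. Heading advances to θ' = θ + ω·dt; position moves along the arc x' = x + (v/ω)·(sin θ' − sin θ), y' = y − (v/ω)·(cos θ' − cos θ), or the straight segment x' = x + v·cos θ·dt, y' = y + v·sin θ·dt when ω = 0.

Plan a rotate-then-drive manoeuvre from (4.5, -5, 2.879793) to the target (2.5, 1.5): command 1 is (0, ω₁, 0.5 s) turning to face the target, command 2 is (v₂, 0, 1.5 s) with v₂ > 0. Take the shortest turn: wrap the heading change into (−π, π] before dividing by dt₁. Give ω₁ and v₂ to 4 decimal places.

heading to target = atan2(1.5−-5, 2.5−4.5) = 1.8693
Δθ = wrap(1.8693 − 2.8798) = -1.0105; ω₁ = Δθ/dt₁ = -2.0210
distance = √((2.5−4.5)² + (1.5−-5)²) = 6.8007; v₂ = distance/dt₂ = 4.5338

ω₁ = -2.0210, v₂ = 4.5338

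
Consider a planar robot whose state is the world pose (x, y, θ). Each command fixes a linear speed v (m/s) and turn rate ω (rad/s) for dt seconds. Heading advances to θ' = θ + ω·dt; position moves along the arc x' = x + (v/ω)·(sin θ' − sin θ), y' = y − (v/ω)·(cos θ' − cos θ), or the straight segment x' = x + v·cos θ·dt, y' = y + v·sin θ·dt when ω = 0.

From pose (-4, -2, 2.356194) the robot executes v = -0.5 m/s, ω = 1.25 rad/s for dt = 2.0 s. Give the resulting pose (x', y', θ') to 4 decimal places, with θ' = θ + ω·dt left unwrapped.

θ' = 2.3562 + 1.25·2.0 = 4.8562
R = v/ω = -0.5/1.25 = -0.4000
x' = -4 + -0.4000·(sin 4.8562 − sin 2.3562) = -3.3213
y' = -2 − -0.4000·(cos 4.8562 − cos 2.3562) = -1.6598

(-3.3213, -1.6598, 4.8562)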